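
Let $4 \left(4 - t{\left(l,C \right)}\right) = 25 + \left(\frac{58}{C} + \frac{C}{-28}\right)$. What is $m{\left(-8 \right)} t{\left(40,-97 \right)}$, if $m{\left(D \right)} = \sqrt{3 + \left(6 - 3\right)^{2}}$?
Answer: $- \frac{32229 \sqrt{3}}{5432} \approx -10.277$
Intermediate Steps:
$t{\left(l,C \right)} = - \frac{9}{4} - \frac{29}{2 C} + \frac{C}{112}$ ($t{\left(l,C \right)} = 4 - \frac{25 + \left(\frac{58}{C} + \frac{C}{-28}\right)}{4} = 4 - \frac{25 + \left(\frac{58}{C} + C \left(- \frac{1}{28}\right)\right)}{4} = 4 - \frac{25 - \left(- \frac{58}{C} + \frac{C}{28}\right)}{4} = 4 - \frac{25 + \frac{58}{C} - \frac{C}{28}}{4} = 4 - \left(\frac{25}{4} - \frac{C}{112} + \frac{29}{2 C}\right) = - \frac{9}{4} - \frac{29}{2 C} + \frac{C}{112}$)
$m{\left(D \right)} = 2 \sqrt{3}$ ($m{\left(D \right)} = \sqrt{3 + 3^{2}} = \sqrt{3 + 9} = \sqrt{12} = 2 \sqrt{3}$)
$m{\left(-8 \right)} t{\left(40,-97 \right)} = 2 \sqrt{3} \frac{-1624 - 97 \left(-252 - 97\right)}{112 \left(-97\right)} = 2 \sqrt{3} \cdot \frac{1}{112} \left(- \frac{1}{97}\right) \left(-1624 - -33853\right) = 2 \sqrt{3} \cdot \frac{1}{112} \left(- \frac{1}{97}\right) \left(-1624 + 33853\right) = 2 \sqrt{3} \cdot \frac{1}{112} \left(- \frac{1}{97}\right) 32229 = 2 \sqrt{3} \left(- \frac{32229}{10864}\right) = - \frac{32229 \sqrt{3}}{5432}$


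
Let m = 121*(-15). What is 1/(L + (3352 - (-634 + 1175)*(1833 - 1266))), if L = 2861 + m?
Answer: -1/302349 ≈ -3.3074e-6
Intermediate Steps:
m = -1815
L = 1046 (L = 2861 - 1815 = 1046)
1/(L + (3352 - (-634 + 1175)*(1833 - 1266))) = 1/(1046 + (3352 - (-634 + 1175)*(1833 - 1266))) = 1/(1046 + (3352 - 541*567)) = 1/(1046 + (3352 - 1*306747)) = 1/(1046 + (3352 - 306747)) = 1/(1046 - 303395) = 1/(-302349) = -1/302349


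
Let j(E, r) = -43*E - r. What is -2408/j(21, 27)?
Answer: 1204/465 ≈ 2.5892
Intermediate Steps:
j(E, r) = -r - 43*E
-2408/j(21, 27) = -2408/(-1*27 - 43*21) = -2408/(-27 - 903) = -2408/(-930) = -2408*(-1/930) = 1204/465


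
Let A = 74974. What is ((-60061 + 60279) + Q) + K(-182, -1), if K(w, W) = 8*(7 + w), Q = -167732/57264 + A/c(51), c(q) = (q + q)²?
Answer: -14617862833/12411972 ≈ -1177.7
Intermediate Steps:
c(q) = 4*q² (c(q) = (2*q)² = 4*q²)
Q = 53088071/12411972 (Q = -167732/57264 + 74974/((4*51²)) = -167732*1/57264 + 74974/((4*2601)) = -41933/14316 + 74974/10404 = -41933/14316 + 74974*(1/10404) = -41933/14316 + 37487/5202 = 53088071/12411972 ≈ 4.2772)
K(w, W) = 56 + 8*w
((-60061 + 60279) + Q) + K(-182, -1) = ((-60061 + 60279) + 53088071/12411972) + (56 + 8*(-182)) = (218 + 53088071/12411972) + (56 - 1456) = 2758897967/12411972 - 1400 = -14617862833/12411972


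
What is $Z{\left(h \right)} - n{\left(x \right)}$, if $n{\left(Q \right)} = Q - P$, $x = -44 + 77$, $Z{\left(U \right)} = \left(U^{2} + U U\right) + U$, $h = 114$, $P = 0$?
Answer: $26073$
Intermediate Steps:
$Z{\left(U \right)} = U + 2 U^{2}$ ($Z{\left(U \right)} = \left(U^{2} + U^{2}\right) + U = 2 U^{2} + U = U + 2 U^{2}$)
$x = 33$
$n{\left(Q \right)} = Q$ ($n{\left(Q \right)} = Q - 0 = Q + 0 = Q$)
$Z{\left(h \right)} - n{\left(x \right)} = 114 \left(1 + 2 \cdot 114\right) - 33 = 114 \left(1 + 228\right) - 33 = 114 \cdot 229 - 33 = 26106 - 33 = 26073$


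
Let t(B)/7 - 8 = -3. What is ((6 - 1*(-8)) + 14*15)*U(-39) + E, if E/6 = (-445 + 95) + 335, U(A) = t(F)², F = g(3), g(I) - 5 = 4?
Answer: 274310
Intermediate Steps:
g(I) = 9 (g(I) = 5 + 4 = 9)
F = 9
t(B) = 35 (t(B) = 56 + 7*(-3) = 56 - 21 = 35)
U(A) = 1225 (U(A) = 35² = 1225)
E = -90 (E = 6*((-445 + 95) + 335) = 6*(-350 + 335) = 6*(-15) = -90)
((6 - 1*(-8)) + 14*15)*U(-39) + E = ((6 - 1*(-8)) + 14*15)*1225 - 90 = ((6 + 8) + 210)*1225 - 90 = (14 + 210)*1225 - 90 = 224*1225 - 90 = 274400 - 90 = 274310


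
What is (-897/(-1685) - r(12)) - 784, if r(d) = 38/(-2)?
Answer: -1288128/1685 ≈ -764.47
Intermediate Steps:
r(d) = -19 (r(d) = 38*(-½) = -19)
(-897/(-1685) - r(12)) - 784 = (-897/(-1685) - 1*(-19)) - 784 = (-897*(-1/1685) + 19) - 784 = (897/1685 + 19) - 784 = 32912/1685 - 784 = -1288128/1685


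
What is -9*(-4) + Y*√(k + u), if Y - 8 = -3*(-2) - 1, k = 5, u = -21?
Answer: 36 + 52*I ≈ 36.0 + 52.0*I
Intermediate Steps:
Y = 13 (Y = 8 + (-3*(-2) - 1) = 8 + (6 - 1) = 8 + 5 = 13)
-9*(-4) + Y*√(k + u) = -9*(-4) + 13*√(5 - 21) = 36 + 13*√(-16) = 36 + 13*(4*I) = 36 + 52*I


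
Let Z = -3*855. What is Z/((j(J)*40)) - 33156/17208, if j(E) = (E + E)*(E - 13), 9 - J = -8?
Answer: -623631/260032 ≈ -2.3983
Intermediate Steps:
J = 17 (J = 9 - 1*(-8) = 9 + 8 = 17)
j(E) = 2*E*(-13 + E) (j(E) = (2*E)*(-13 + E) = 2*E*(-13 + E))
Z = -2565
Z/((j(J)*40)) - 33156/17208 = -2565*1/(1360*(-13 + 17)) - 33156/17208 = -2565/((2*17*4)*40) - 33156*1/17208 = -2565/(136*40) - 921/478 = -2565/5440 - 921/478 = -2565*1/5440 - 921/478 = -513/1088 - 921/478 = -623631/260032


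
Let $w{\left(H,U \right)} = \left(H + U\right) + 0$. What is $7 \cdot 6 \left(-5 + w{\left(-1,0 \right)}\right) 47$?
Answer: $-11844$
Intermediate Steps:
$w{\left(H,U \right)} = H + U$
$7 \cdot 6 \left(-5 + w{\left(-1,0 \right)}\right) 47 = 7 \cdot 6 \left(-5 + \left(-1 + 0\right)\right) 47 = 7 \cdot 6 \left(-5 - 1\right) 47 = 7 \cdot 6 \left(-6\right) 47 = 7 \left(-36\right) 47 = \left(-252\right) 47 = -11844$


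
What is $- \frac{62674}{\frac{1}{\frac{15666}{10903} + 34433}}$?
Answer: $- \frac{23530242890210}{10903} \approx -2.1581 \cdot 10^{9}$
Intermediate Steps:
$- \frac{62674}{\frac{1}{\frac{15666}{10903} + 34433}} = - \frac{62674}{\frac{1}{\frac{375438665}{10903}}} = - \frac{62674}{\frac{10903}{375438665}} = \left(-62674\right) \frac{375438665}{10903} = - \frac{23530242890210}{10903}$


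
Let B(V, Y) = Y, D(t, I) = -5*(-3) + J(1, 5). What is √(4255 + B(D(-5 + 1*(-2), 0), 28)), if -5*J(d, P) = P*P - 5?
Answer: √4283 ≈ 65.445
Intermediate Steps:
J(d, P) = 1 - P²/5 (J(d, P) = -(P*P - 5)/5 = -(P² - 5)/5 = -(-5 + P²)/5 = 1 - P²/5)
D(t, I) = 11 (D(t, I) = -5*(-3) + (1 - ⅕*5²) = 15 + (1 - ⅕*25) = 15 + (1 - 5) = 15 - 4 = 11)
√(4255 + B(D(-5 + 1*(-2), 0), 28)) = √(4255 + 28) = √4283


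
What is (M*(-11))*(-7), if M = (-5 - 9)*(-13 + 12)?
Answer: 1078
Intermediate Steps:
M = 14 (M = -14*(-1) = 14)
(M*(-11))*(-7) = (14*(-11))*(-7) = -154*(-7) = 1078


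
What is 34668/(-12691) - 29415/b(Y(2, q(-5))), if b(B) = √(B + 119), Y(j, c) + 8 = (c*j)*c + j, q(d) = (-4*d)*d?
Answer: -34668/12691 - 29415*√20113/20113 ≈ -210.14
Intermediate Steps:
q(d) = -4*d²
Y(j, c) = -8 + j + j*c² (Y(j, c) = -8 + ((c*j)*c + j) = -8 + (j*c² + j) = -8 + (j + j*c²) = -8 + j + j*c²)
b(B) = √(119 + B)
34668/(-12691) - 29415/b(Y(2, q(-5))) = 34668/(-12691) - 29415/√(119 + (-8 + 2 + 2*(-4*(-5)²)²)) = 34668*(-1/12691) - 29415/√(119 + (-8 + 2 + 2*(-4*25)²)) = -34668/12691 - 29415/√(119 + (-8 + 2 + 2*(-100)²)) = -34668/12691 - 29415/√(119 + (-8 + 2 + 2*10000)) = -34668/12691 - 29415/√(119 + (-8 + 2 + 20000)) = -34668/12691 - 29415/√(119 + 19994) = -34668/12691 - 29415*√20113/20113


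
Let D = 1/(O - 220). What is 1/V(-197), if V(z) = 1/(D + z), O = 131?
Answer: -17534/89 ≈ -197.01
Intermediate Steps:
D = -1/89 (D = 1/(131 - 220) = 1/(-89) = -1/89 ≈ -0.011236)
V(z) = 1/(-1/89 + z)
1/V(-197) = 1/(89/(-1 + 89*(-197))) = 1/(89/(-1 - 17533)) = 1/(89/(-17534)) = 1/(89*(-1/17534)) = 1/(-89/17534) = -17534/89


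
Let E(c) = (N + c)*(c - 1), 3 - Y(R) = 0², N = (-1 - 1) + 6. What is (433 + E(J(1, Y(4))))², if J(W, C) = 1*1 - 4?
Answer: 184041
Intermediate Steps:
N = 4 (N = -2 + 6 = 4)
Y(R) = 3 (Y(R) = 3 - 1*0² = 3 - 1*0 = 3 + 0 = 3)
J(W, C) = -3 (J(W, C) = 1 - 4 = -3)
E(c) = (-1 + c)*(4 + c) (E(c) = (4 + c)*(c - 1) = (4 + c)*(-1 + c) = (-1 + c)*(4 + c))
(433 + E(J(1, Y(4))))² = (433 + (-4 + (-3)² + 3*(-3)))² = (433 + (-4 + 9 - 9))² = (433 - 4)² = 429² = 184041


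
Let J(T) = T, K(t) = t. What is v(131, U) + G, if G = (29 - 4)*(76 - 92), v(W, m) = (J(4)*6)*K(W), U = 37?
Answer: 2744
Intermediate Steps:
v(W, m) = 24*W (v(W, m) = (4*6)*W = 24*W)
G = -400 (G = 25*(-16) = -400)
v(131, U) + G = 24*131 - 400 = 3144 - 400 = 2744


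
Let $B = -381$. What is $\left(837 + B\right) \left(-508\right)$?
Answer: $-231648$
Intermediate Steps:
$\left(837 + B\right) \left(-508\right) = \left(837 - 381\right) \left(-508\right) = 456 \left(-508\right) = -231648$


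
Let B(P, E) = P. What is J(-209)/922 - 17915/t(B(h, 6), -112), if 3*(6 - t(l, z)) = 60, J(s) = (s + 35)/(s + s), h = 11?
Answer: 863046472/674443 ≈ 1279.6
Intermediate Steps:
J(s) = (35 + s)/(2*s) (J(s) = (35 + s)/((2*s)) = (35 + s)*(1/(2*s)) = (35 + s)/(2*s))
t(l, z) = -14 (t(l, z) = 6 - ⅓*60 = 6 - 20 = -14)
J(-209)/922 - 17915/t(B(h, 6), -112) = ((½)*(35 - 209)/(-209))/922 - 17915/(-14) = ((½)*(-1/209)*(-174))*(1/922) - 17915*(-1/14) = (87/209)*(1/922) + 17915/14 = 87/192698 + 17915/14 = 863046472/674443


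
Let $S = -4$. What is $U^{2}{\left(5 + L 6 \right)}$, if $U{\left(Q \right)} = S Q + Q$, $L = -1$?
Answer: $9$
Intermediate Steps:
$U{\left(Q \right)} = - 3 Q$ ($U{\left(Q \right)} = - 4 Q + Q = - 3 Q$)
$U^{2}{\left(5 + L 6 \right)} = \left(- 3 \left(5 - 6\right)\right)^{2} = \left(\left(-3\right) \left(-1\right)\right)^{2} = 3^{2} = 9$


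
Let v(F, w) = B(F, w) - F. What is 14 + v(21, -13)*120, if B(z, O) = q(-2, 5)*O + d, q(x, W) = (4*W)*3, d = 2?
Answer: -95866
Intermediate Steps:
q(x, W) = 12*W
B(z, O) = 2 + 60*O (B(z, O) = (12*5)*O + 2 = 60*O + 2 = 2 + 60*O)
v(F, w) = 2 - F + 60*w (v(F, w) = (2 + 60*w) - F = 2 - F + 60*w)
14 + v(21, -13)*120 = 14 + (2 - 1*21 + 60*(-13))*120 = 14 + (2 - 21 - 780)*120 = 14 - 799*120 = 14 - 95880 = -95866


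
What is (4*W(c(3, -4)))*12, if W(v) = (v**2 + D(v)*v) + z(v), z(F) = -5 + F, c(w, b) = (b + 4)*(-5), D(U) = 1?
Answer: -240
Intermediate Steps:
c(w, b) = -20 - 5*b (c(w, b) = (4 + b)*(-5) = -20 - 5*b)
W(v) = -5 + v**2 + 2*v (W(v) = (v**2 + 1*v) + (-5 + v) = (v**2 + v) + (-5 + v) = (v + v**2) + (-5 + v) = -5 + v**2 + 2*v)
(4*W(c(3, -4)))*12 = (4*(-5 + (-20 - 5*(-4))**2 + 2*(-20 - 5*(-4))))*12 = (4*(-5 + (-20 + 20)**2 + 2*(-20 + 20)))*12 = (4*(-5 + 0**2 + 2*0))*12 = (4*(-5 + 0 + 0))*12 = (4*(-5))*12 = -20*12 = -240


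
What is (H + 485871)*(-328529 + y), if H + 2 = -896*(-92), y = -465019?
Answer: -450974121948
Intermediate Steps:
H = 82430 (H = -2 - 896*(-92) = -2 + 82432 = 82430)
(H + 485871)*(-328529 + y) = (82430 + 485871)*(-328529 - 465019) = 568301*(-793548) = -450974121948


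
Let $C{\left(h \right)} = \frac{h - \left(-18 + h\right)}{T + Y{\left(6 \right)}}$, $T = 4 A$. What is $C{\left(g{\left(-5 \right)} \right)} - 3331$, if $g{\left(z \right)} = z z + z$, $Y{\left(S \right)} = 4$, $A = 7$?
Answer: $- \frac{53287}{16} \approx -3330.4$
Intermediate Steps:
$g{\left(z \right)} = z + z^{2}$ ($g{\left(z \right)} = z^{2} + z = z + z^{2}$)
$T = 28$ ($T = 4 \cdot 7 = 28$)
$C{\left(h \right)} = \frac{9}{16}$ ($C{\left(h \right)} = \frac{h - \left(-18 + h\right)}{28 + 4} = \frac{18}{32} = 18 \cdot \frac{1}{32} = \frac{9}{16}$)
$C{\left(g{\left(-5 \right)} \right)} - 3331 = \frac{9}{16} - 3331 = - \frac{53287}{16}$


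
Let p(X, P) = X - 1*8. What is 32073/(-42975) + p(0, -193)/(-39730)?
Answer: -42463883/56913225 ≈ -0.74612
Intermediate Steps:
p(X, P) = -8 + X (p(X, P) = X - 8 = -8 + X)
32073/(-42975) + p(0, -193)/(-39730) = 32073/(-42975) + (-8 + 0)/(-39730) = 32073*(-1/42975) - 8*(-1/39730) = -10691/14325 + 4/19865 = -42463883/56913225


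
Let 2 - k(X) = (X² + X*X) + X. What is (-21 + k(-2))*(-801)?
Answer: 20025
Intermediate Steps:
k(X) = 2 - X - 2*X² (k(X) = 2 - ((X² + X*X) + X) = 2 - ((X² + X²) + X) = 2 - (2*X² + X) = 2 - (X + 2*X²) = 2 + (-X - 2*X²) = 2 - X - 2*X²)
(-21 + k(-2))*(-801) = (-21 + (2 - 1*(-2) - 2*(-2)²))*(-801) = (-21 + (2 + 2 - 2*4))*(-801) = (-21 + (2 + 2 - 8))*(-801) = (-21 - 4)*(-801) = -25*(-801) = 20025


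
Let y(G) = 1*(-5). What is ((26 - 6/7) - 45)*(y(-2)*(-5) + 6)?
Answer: -4309/7 ≈ -615.57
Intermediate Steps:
y(G) = -5
((26 - 6/7) - 45)*(y(-2)*(-5) + 6) = ((26 - 6/7) - 45)*(-5*(-5) + 6) = ((26 - 6*⅐) - 45)*(25 + 6) = ((26 - 6/7) - 45)*31 = (176/7 - 45)*31 = -139/7*31 = -4309/7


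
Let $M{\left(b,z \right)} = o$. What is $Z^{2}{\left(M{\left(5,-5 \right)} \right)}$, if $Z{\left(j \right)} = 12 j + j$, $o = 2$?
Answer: $676$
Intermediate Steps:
$M{\left(b,z \right)} = 2$
$Z{\left(j \right)} = 13 j$
$Z^{2}{\left(M{\left(5,-5 \right)} \right)} = \left(13 \cdot 2\right)^{2} = 26^{2} = 676$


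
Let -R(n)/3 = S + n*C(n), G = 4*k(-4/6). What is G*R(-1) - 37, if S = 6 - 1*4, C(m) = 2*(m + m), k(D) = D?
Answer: 11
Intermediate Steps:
C(m) = 4*m (C(m) = 2*(2*m) = 4*m)
S = 2 (S = 6 - 4 = 2)
G = -8/3 (G = 4*(-4/6) = 4*(-4*⅙) = 4*(-⅔) = -8/3 ≈ -2.6667)
R(n) = -6 - 12*n² (R(n) = -3*(2 + n*(4*n)) = -3*(2 + 4*n²) = -6 - 12*n²)
G*R(-1) - 37 = -8*(-6 - 12*(-1)²)/3 - 37 = -8*(-6 - 12*1)/3 - 37 = -8*(-6 - 12)/3 - 37 = -8/3*(-18) - 37 = 48 - 37 = 11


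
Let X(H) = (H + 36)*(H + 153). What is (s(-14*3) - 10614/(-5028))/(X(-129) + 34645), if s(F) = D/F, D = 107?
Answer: -3842/285201987 ≈ -1.3471e-5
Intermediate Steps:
s(F) = 107/F
X(H) = (36 + H)*(153 + H)
(s(-14*3) - 10614/(-5028))/(X(-129) + 34645) = (107/((-14*3)) - 10614/(-5028))/((5508 + (-129)**2 + 189*(-129)) + 34645) = (107/(-42) - 10614*(-1/5028))/((5508 + 16641 - 24381) + 34645) = (107*(-1/42) + 1769/838)/(-2232 + 34645) = (-107/42 + 1769/838)/32413 = -3842/8799*1/32413 = -3842/285201987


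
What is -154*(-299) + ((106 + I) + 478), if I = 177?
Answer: 46807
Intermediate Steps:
-154*(-299) + ((106 + I) + 478) = -154*(-299) + ((106 + 177) + 478) = 46046 + (283 + 478) = 46046 + 761 = 46807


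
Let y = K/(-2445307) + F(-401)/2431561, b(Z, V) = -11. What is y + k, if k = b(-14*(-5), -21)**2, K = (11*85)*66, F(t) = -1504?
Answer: 719301759870429/5945913134227 ≈ 120.97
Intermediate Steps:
K = 61710 (K = 935*66 = 61710)
k = 121 (k = (-11)**2 = 121)
y = -153729371038/5945913134227 (y = 61710/(-2445307) - 1504/2431561 = 61710*(-1/2445307) - 1504*1/2431561 = -61710/2445307 - 1504/2431561 = -153729371038/5945913134227 ≈ -0.025855)
y + k = -153729371038/5945913134227 + 121 = 719301759870429/5945913134227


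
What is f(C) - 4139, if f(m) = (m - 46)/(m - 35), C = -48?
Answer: -343443/83 ≈ -4137.9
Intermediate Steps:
f(m) = (-46 + m)/(-35 + m)
f(C) - 4139 = (-46 - 48)/(-35 - 48) - 4139 = -94/(-83) - 4139 = -1/83*(-94) - 4139 = 94/83 - 4139 = -343443/83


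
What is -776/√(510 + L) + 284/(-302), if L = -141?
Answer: -142/151 - 776*√41/123 ≈ -41.337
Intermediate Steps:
-776/√(510 + L) + 284/(-302) = -776/√(510 - 141) + 284/(-302) = -776*√41/123 + 284*(-1/302) = -776*√41/123 - 142/151 = -142/151 - 776*√41/123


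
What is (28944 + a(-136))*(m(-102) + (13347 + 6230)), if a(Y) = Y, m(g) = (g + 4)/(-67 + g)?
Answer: 7331881976/13 ≈ 5.6399e+8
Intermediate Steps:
m(g) = (4 + g)/(-67 + g)
(28944 + a(-136))*(m(-102) + (13347 + 6230)) = (28944 - 136)*((4 - 102)/(-67 - 102) + (13347 + 6230)) = 28808*(-98/(-169) + 19577) = 28808*(-1/169*(-98) + 19577) = 28808*(98/169 + 19577) = 28808*(3308611/169) = 7331881976/13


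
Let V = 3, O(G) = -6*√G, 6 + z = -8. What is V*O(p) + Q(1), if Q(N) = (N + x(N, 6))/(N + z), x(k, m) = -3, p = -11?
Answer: 2/13 - 18*I*√11 ≈ 0.15385 - 59.699*I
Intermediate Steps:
z = -14 (z = -6 - 8 = -14)
Q(N) = (-3 + N)/(-14 + N) (Q(N) = (N - 3)/(N - 14) = (-3 + N)/(-14 + N))
V*O(p) + Q(1) = 3*(-6*I*√11) + (-3 + 1)/(-14 + 1) = 3*(-6*I*√11) - 2/(-13) = 3*(-6*I*√11) - 1/13*(-2) = -18*I*√11 + 2/13 = 2/13 - 18*I*√11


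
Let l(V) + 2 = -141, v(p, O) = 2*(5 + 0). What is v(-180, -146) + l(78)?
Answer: -133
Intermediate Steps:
v(p, O) = 10 (v(p, O) = 2*5 = 10)
l(V) = -143 (l(V) = -2 - 141 = -143)
v(-180, -146) + l(78) = 10 - 143 = -133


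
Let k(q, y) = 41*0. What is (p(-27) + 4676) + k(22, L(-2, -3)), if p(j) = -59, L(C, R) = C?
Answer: 4617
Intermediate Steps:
k(q, y) = 0
(p(-27) + 4676) + k(22, L(-2, -3)) = (-59 + 4676) + 0 = 4617 + 0 = 4617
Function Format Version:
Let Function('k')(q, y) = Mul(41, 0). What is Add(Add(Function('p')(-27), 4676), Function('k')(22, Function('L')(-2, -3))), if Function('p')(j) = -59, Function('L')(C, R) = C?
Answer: 4617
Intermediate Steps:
Function('k')(q, y) = 0
Add(Add(Function('p')(-27), 4676), Function('k')(22, Function('L')(-2, -3))) = Add(Add(-59, 4676), 0) = Add(4617, 0) = 4617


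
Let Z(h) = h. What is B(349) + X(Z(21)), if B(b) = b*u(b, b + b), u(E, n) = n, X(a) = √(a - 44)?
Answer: 243602 + I*√23 ≈ 2.436e+5 + 4.7958*I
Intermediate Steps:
X(a) = √(-44 + a)
B(b) = 2*b² (B(b) = b*(b + b) = b*(2*b) = 2*b²)
B(349) + X(Z(21)) = 2*349² + √(-44 + 21) = 2*121801 + √(-23) = 243602 + I*√23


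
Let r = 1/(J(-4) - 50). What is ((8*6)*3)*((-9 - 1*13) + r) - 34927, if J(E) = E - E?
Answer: -952447/25 ≈ -38098.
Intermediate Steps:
J(E) = 0
r = -1/50 (r = 1/(0 - 50) = 1/(-50) = -1/50 ≈ -0.020000)
((8*6)*3)*((-9 - 1*13) + r) - 34927 = ((8*6)*3)*((-9 - 1*13) - 1/50) - 34927 = (48*3)*((-9 - 13) - 1/50) - 34927 = 144*(-22 - 1/50) - 34927 = 144*(-1101/50) - 34927 = -79272/25 - 34927 = -952447/25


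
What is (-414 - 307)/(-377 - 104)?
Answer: 721/481 ≈ 1.4990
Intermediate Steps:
(-414 - 307)/(-377 - 104) = -721/(-481) = -721*(-1/481) = 721/481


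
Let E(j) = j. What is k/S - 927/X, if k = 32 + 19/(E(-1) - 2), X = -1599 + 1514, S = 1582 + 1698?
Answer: 365129/33456 ≈ 10.914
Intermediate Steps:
S = 3280
X = -85
k = 77/3 (k = 32 + 19/(-1 - 2) = 32 + 19/(-3) = 32 + 19*(-⅓) = 32 - 19/3 = 77/3 ≈ 25.667)
k/S - 927/X = (77/3)/3280 - 927/(-85) = (77/3)*(1/3280) - 927*(-1/85) = 77/9840 + 927/85 = 365129/33456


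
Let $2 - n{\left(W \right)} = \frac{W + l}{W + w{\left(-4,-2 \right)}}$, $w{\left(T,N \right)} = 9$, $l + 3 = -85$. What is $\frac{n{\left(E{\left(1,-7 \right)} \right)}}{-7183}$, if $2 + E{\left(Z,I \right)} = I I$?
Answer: $- \frac{153}{402248} \approx -0.00038036$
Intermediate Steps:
$E{\left(Z,I \right)} = -2 + I^{2}$ ($E{\left(Z,I \right)} = -2 + I I = -2 + I^{2}$)
$l = -88$ ($l = -3 - 85 = -88$)
$n{\left(W \right)} = 2 - \frac{-88 + W}{9 + W}$ ($n{\left(W \right)} = 2 - \frac{W - 88}{W + 9} = 2 - \frac{-88 + W}{9 + W}$)
$\frac{n{\left(E{\left(1,-7 \right)} \right)}}{-7183} = \frac{\frac{1}{9 - \left(2 - \left(-7\right)^{2}\right)} \left(106 - \left(2 - \left(-7\right)^{2}\right)\right)}{-7183} = \frac{106 + \left(-2 + 49\right)}{9 + \left(-2 + 49\right)} \left(- \frac{1}{7183}\right) = \frac{106 + 47}{9 + 47} \left(- \frac{1}{7183}\right) = \frac{1}{56} \cdot 153 \left(- \frac{1}{7183}\right) = \frac{153}{56} \left(- \frac{1}{7183}\right) = - \frac{153}{402248}$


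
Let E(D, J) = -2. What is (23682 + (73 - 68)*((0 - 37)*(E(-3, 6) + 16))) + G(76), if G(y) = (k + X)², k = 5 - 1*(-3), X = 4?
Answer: 21236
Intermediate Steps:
k = 8 (k = 5 + 3 = 8)
G(y) = 144 (G(y) = (8 + 4)² = 12² = 144)
(23682 + (73 - 68)*((0 - 37)*(E(-3, 6) + 16))) + G(76) = (23682 + (73 - 68)*((0 - 37)*(-2 + 16))) + 144 = (23682 + 5*(-37*14)) + 144 = (23682 + 5*(-518)) + 144 = (23682 - 2590) + 144 = 21092 + 144 = 21236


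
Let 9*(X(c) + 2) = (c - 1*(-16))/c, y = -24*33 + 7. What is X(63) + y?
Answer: -446150/567 ≈ -786.86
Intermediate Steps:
y = -785 (y = -792 + 7 = -785)
X(c) = -2 + (16 + c)/(9*c) (X(c) = -2 + ((c - 1*(-16))/c)/9 = -2 + ((c + 16)/c)/9 = -2 + ((16 + c)/c)/9 = -2 + (16 + c)/(9*c))
X(63) + y = (1/9)*(16 - 17*63)/63 - 785 = (1/9)*(1/63)*(16 - 1071) - 785 = (1/9)*(1/63)*(-1055) - 785 = -1055/567 - 785 = -446150/567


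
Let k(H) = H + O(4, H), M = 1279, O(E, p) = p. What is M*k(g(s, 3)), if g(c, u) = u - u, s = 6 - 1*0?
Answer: 0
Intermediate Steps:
s = 6 (s = 6 + 0 = 6)
g(c, u) = 0
k(H) = 2*H (k(H) = H + H = 2*H)
M*k(g(s, 3)) = 1279*(2*0) = 1279*0 = 0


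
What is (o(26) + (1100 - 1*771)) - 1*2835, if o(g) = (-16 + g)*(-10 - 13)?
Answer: -2736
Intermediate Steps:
o(g) = 368 - 23*g (o(g) = (-16 + g)*(-23) = 368 - 23*g)
(o(26) + (1100 - 1*771)) - 1*2835 = ((368 - 23*26) + (1100 - 1*771)) - 1*2835 = ((368 - 598) + (1100 - 771)) - 2835 = (-230 + 329) - 2835 = 99 - 2835 = -2736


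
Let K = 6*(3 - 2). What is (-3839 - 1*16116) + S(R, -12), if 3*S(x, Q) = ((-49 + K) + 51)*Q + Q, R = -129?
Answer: -19991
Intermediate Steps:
K = 6 (K = 6*1 = 6)
S(x, Q) = 3*Q (S(x, Q) = (((-49 + 6) + 51)*Q + Q)/3 = ((-43 + 51)*Q + Q)/3 = (8*Q + Q)/3 = (9*Q)/3 = 3*Q)
(-3839 - 1*16116) + S(R, -12) = (-3839 - 1*16116) + 3*(-12) = (-3839 - 16116) - 36 = -19955 - 36 = -19991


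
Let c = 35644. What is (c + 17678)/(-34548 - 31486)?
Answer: -26661/33017 ≈ -0.80749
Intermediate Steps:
(c + 17678)/(-34548 - 31486) = (35644 + 17678)/(-34548 - 31486) = 53322/(-66034) = 53322*(-1/66034) = -26661/33017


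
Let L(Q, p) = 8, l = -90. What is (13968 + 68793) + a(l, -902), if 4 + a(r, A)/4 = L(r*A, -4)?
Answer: 82777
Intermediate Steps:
a(r, A) = 16 (a(r, A) = -16 + 4*8 = -16 + 32 = 16)
(13968 + 68793) + a(l, -902) = (13968 + 68793) + 16 = 82761 + 16 = 82777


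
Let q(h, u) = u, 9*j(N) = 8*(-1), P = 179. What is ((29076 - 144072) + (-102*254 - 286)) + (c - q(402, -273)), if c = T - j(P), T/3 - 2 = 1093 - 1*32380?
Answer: -2112940/9 ≈ -2.3477e+5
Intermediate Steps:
j(N) = -8/9 (j(N) = (8*(-1))/9 = (1/9)*(-8) = -8/9)
T = -93855 (T = 6 + 3*(1093 - 1*32380) = 6 + 3*(1093 - 32380) = 6 + 3*(-31287) = 6 - 93861 = -93855)
c = -844687/9 (c = -93855 - 1*(-8/9) = -93855 + 8/9 = -844687/9 ≈ -93854.)
((29076 - 144072) + (-102*254 - 286)) + (c - q(402, -273)) = ((29076 - 144072) + (-102*254 - 286)) + (-844687/9 - 1*(-273)) = (-114996 + (-25908 - 286)) + (-844687/9 + 273) = (-114996 - 26194) - 842230/9 = -141190 - 842230/9 = -2112940/9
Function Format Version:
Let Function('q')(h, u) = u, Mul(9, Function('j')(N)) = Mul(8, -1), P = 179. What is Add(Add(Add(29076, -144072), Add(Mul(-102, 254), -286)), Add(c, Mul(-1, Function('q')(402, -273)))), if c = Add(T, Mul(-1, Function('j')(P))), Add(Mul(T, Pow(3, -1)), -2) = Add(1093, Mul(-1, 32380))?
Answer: Rational(-2112940, 9) ≈ -2.3477e+5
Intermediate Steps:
Function('j')(N) = Rational(-8, 9) (Function('j')(N) = Mul(Rational(1, 9), Mul(8, -1)) = Mul(Rational(1, 9), -8) = Rational(-8, 9))
T = -93855 (T = Add(6, Mul(3, Add(1093, Mul(-1, 32380)))) = Add(6, Mul(3, Add(1093, -32380))) = Add(6, Mul(3, -31287)) = Add(6, -93861) = -93855)
c = Rational(-844687, 9) (c = Add(-93855, Mul(-1, Rational(-8, 9))) = Add(-93855, Rational(8, 9)) = Rational(-844687, 9) ≈ -93854.)
Add(Add(Add(29076, -144072), Add(Mul(-102, 254), -286)), Add(c, Mul(-1, Function('q')(402, -273)))) = Add(Add(Add(29076, -144072), Add(Mul(-102, 254), -286)), Add(Rational(-844687, 9), Mul(-1, -273))) = Add(Add(-114996, Add(-25908, -286)), Add(Rational(-844687, 9), 273)) = Add(Add(-114996, -26194), Rational(-842230, 9)) = Add(-141190, Rational(-842230, 9)) = Rational(-2112940, 9)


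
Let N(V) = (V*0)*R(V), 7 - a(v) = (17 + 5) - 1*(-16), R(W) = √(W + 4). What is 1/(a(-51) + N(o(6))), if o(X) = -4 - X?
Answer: -1/31 ≈ -0.032258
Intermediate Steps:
R(W) = √(4 + W)
a(v) = -31 (a(v) = 7 - ((17 + 5) - 1*(-16)) = 7 - (22 + 16) = 7 - 1*38 = 7 - 38 = -31)
N(V) = 0 (N(V) = (V*0)*√(4 + V) = 0*√(4 + V) = 0)
1/(a(-51) + N(o(6))) = 1/(-31 + 0) = 1/(-31) = -1/31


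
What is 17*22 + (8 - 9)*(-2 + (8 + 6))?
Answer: 362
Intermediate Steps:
17*22 + (8 - 9)*(-2 + (8 + 6)) = 374 - (-2 + 14) = 374 - 1*12 = 374 - 12 = 362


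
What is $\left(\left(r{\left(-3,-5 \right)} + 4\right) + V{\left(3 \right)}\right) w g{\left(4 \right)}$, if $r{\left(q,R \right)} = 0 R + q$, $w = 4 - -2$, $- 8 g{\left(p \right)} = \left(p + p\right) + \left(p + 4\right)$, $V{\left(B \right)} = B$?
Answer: $-48$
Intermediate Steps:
$g{\left(p \right)} = - \frac{1}{2} - \frac{3 p}{8}$ ($g{\left(p \right)} = - \frac{\left(p + p\right) + \left(p + 4\right)}{8} = - \frac{2 p + \left(4 + p\right)}{8} = - \frac{4 + 3 p}{8} = - \frac{1}{2} - \frac{3 p}{8}$)
$w = 6$ ($w = 4 + 2 = 6$)
$r{\left(q,R \right)} = q$ ($r{\left(q,R \right)} = 0 + q = q$)
$\left(\left(r{\left(-3,-5 \right)} + 4\right) + V{\left(3 \right)}\right) w g{\left(4 \right)} = \left(\left(-3 + 4\right) + 3\right) 6 \left(- \frac{1}{2} - \frac{3}{2}\right) = \left(1 + 3\right) 6 \left(- \frac{1}{2} - \frac{3}{2}\right) = 4 \cdot 6 \left(-2\right) = 24 \left(-2\right) = -48$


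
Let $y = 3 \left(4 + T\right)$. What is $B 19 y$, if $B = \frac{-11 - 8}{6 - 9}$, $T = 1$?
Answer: $1805$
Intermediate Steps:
$B = \frac{19}{3}$ ($B = - \frac{19}{-3} = \left(-19\right) \left(- \frac{1}{3}\right) = \frac{19}{3} \approx 6.3333$)
$y = 15$ ($y = 3 \left(4 + 1\right) = 3 \cdot 5 = 15$)
$B 19 y = \frac{19}{3} \cdot 19 \cdot 15 = \frac{361}{3} \cdot 15 = 1805$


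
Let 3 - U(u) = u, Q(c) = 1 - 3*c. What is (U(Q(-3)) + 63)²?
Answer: 3136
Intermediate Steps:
U(u) = 3 - u
(U(Q(-3)) + 63)² = ((3 - (1 - 3*(-3))) + 63)² = ((3 - (1 + 9)) + 63)² = ((3 - 1*10) + 63)² = ((3 - 10) + 63)² = (-7 + 63)² = 56² = 3136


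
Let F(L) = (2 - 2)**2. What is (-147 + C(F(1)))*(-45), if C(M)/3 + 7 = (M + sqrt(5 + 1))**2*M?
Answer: 7560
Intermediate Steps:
F(L) = 0 (F(L) = 0**2 = 0)
C(M) = -21 + 3*M*(M + sqrt(6))**2 (C(M) = -21 + 3*((M + sqrt(5 + 1))**2*M) = -21 + 3*((M + sqrt(6))**2*M) = -21 + 3*(M*(M + sqrt(6))**2) = -21 + 3*M*(M + sqrt(6))**2)
(-147 + C(F(1)))*(-45) = (-147 + (-21 + 3*0*(0 + sqrt(6))**2))*(-45) = (-147 + (-21 + 3*0*(sqrt(6))**2))*(-45) = (-147 + (-21 + 3*0*6))*(-45) = (-147 + (-21 + 0))*(-45) = (-147 - 21)*(-45) = -168*(-45) = 7560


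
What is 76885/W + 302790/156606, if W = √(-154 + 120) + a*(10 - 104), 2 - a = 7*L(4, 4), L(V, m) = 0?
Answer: 5*(-399457593*I + 10093*√34)/(26101*(√34 + 188*I)) ≈ -406.64 - 12.672*I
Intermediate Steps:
a = 2 (a = 2 - 7*0 = 2 - 1*0 = 2 + 0 = 2)
W = -188 + I*√34 (W = √(-154 + 120) + 2*(10 - 104) = √(-34) + 2*(-94) = I*√34 - 188 = -188 + I*√34 ≈ -188.0 + 5.831*I)
76885/W + 302790/156606 = 76885/(-188 + I*√34) + 302790/156606 = 76885/(-188 + I*√34) + 302790*(1/156606) = 76885/(-188 + I*√34) + 50465/26101 = 50465/26101 + 76885/(-188 + I*√34)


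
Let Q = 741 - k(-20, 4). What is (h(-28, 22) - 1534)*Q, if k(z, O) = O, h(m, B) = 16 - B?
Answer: -1134980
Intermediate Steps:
Q = 737 (Q = 741 - 1*4 = 741 - 4 = 737)
(h(-28, 22) - 1534)*Q = ((16 - 1*22) - 1534)*737 = ((16 - 22) - 1534)*737 = (-6 - 1534)*737 = -1540*737 = -1134980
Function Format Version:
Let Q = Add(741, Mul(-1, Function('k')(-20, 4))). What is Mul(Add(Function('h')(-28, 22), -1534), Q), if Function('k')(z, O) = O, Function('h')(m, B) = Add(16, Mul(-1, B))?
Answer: -1134980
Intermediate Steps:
Q = 737 (Q = Add(741, Mul(-1, 4)) = Add(741, -4) = 737)
Mul(Add(Function('h')(-28, 22), -1534), Q) = Mul(Add(Add(16, Mul(-1, 22)), -1534), 737) = Mul(Add(Add(16, -22), -1534), 737) = Mul(Add(-6, -1534), 737) = Mul(-1540, 737) = -1134980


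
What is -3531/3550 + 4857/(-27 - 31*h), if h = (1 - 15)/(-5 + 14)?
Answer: 154506729/678050 ≈ 227.87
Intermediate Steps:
h = -14/9 ≈ -1.5556
-3531/3550 + 4857/(-27 - 31*h) = -3531/3550 + 4857/(-27 - 31*(-14/9)) = -3531*1/3550 + 4857/(-27 + 434/9) = -3531/3550 + 4857/(191/9) = -3531/3550 + 4857*(9/191) = -3531/3550 + 43713/191 = 154506729/678050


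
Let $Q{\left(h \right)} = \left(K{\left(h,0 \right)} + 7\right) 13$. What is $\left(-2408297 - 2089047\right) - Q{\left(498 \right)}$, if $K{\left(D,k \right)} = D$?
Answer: $-4503909$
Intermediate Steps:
$Q{\left(h \right)} = 91 + 13 h$ ($Q{\left(h \right)} = \left(h + 7\right) 13 = \left(7 + h\right) 13 = 91 + 13 h$)
$\left(-2408297 - 2089047\right) - Q{\left(498 \right)} = \left(-2408297 - 2089047\right) - \left(91 + 13 \cdot 498\right) = -4497344 - \left(91 + 6474\right) = -4497344 - 6565 = -4503909$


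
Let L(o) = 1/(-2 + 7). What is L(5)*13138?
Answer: 13138/5 ≈ 2627.6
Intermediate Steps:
L(o) = ⅕ (L(o) = 1/5 = ⅕)
L(5)*13138 = (⅕)*13138 = 13138/5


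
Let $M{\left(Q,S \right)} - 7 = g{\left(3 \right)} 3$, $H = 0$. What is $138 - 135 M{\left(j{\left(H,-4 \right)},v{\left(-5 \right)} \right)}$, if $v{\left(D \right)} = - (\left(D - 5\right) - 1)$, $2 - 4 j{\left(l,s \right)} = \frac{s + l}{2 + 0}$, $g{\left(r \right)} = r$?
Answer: $-2022$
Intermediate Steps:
$j{\left(l,s \right)} = \frac{1}{2} - \frac{l}{8} - \frac{s}{8}$ ($j{\left(l,s \right)} = \frac{1}{2} - \frac{\left(s + l\right) \frac{1}{2 + 0}}{4} = \frac{1}{2} - \frac{\left(l + s\right) \frac{1}{2}}{4} = \frac{1}{2} - \frac{\frac{l}{2} + \frac{s}{2}}{4} = \frac{1}{2} - \left(\frac{l}{8} + \frac{s}{8}\right) = \frac{1}{2} - \frac{l}{8} - \frac{s}{8}$)
$v{\left(D \right)} = 6 - D$ ($v{\left(D \right)} = - (\left(-5 + D\right) - 1) = - (-6 + D) = 6 - D$)
$M{\left(Q,S \right)} = 16$ ($M{\left(Q,S \right)} = 7 + 3 \cdot 3 = 7 + 9 = 16$)
$138 - 135 M{\left(j{\left(H,-4 \right)},v{\left(-5 \right)} \right)} = 138 - 2160 = -2022$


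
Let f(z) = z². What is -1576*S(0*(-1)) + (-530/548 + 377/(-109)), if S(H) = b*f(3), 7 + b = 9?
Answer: -847370871/29866 ≈ -28372.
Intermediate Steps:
b = 2 (b = -7 + 9 = 2)
S(H) = 18 (S(H) = 2*3² = 2*9 = 18)
-1576*S(0*(-1)) + (-530/548 + 377/(-109)) = -1576*18 + (-530/548 + 377/(-109)) = -28368 + (-530*1/548 + 377*(-1/109)) = -28368 + (-265/274 - 377/109) = -28368 - 132183/29866 = -847370871/29866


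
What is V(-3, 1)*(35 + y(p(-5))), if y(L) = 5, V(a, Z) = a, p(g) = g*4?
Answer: -120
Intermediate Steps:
p(g) = 4*g
V(-3, 1)*(35 + y(p(-5))) = -3*(35 + 5) = -3*40 = -120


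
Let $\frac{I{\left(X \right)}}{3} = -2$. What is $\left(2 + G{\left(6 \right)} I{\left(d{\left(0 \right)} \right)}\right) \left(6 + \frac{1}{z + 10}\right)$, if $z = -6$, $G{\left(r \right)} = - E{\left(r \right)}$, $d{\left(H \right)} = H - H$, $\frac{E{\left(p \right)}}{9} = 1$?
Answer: $350$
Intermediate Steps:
$E{\left(p \right)} = 9$ ($E{\left(p \right)} = 9 \cdot 1 = 9$)
$d{\left(H \right)} = 0$
$I{\left(X \right)} = -6$ ($I{\left(X \right)} = 3 \left(-2\right) = -6$)
$G{\left(r \right)} = -9$ ($G{\left(r \right)} = \left(-1\right) 9 = -9$)
$\left(2 + G{\left(6 \right)} I{\left(d{\left(0 \right)} \right)}\right) \left(6 + \frac{1}{z + 10}\right) = \left(2 - -54\right) \left(6 + \frac{1}{-6 + 10}\right) = \left(2 + 54\right) \left(6 + \frac{1}{4}\right) = 56 \left(6 + \frac{1}{4}\right) = 56 \cdot \frac{25}{4} = 350$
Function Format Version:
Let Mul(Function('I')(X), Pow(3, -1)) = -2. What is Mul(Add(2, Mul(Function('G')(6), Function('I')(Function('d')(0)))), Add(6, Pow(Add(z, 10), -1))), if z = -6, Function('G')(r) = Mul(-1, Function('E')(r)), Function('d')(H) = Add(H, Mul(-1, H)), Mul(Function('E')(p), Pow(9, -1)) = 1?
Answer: 350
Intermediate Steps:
Function('E')(p) = 9 (Function('E')(p) = Mul(9, 1) = 9)
Function('d')(H) = 0
Function('I')(X) = -6 (Function('I')(X) = Mul(3, -2) = -6)
Function('G')(r) = -9 (Function('G')(r) = Mul(-1, 9) = -9)
Mul(Add(2, Mul(Function('G')(6), Function('I')(Function('d')(0)))), Add(6, Pow(Add(z, 10), -1))) = Mul(Add(2, Mul(-9, -6)), Add(6, Pow(Add(-6, 10), -1))) = Mul(Add(2, 54), Add(6, Pow(4, -1))) = Mul(56, Add(6, Rational(1, 4))) = Mul(56, Rational(25, 4)) = 350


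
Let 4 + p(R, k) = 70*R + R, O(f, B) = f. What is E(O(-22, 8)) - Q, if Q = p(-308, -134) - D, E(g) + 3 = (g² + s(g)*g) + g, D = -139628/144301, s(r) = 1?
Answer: 3219071381/144301 ≈ 22308.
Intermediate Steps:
p(R, k) = -4 + 71*R (p(R, k) = -4 + (70*R + R) = -4 + 71*R)
D = -139628/144301 (D = -139628*1/144301 = -139628/144301 ≈ -0.96762)
E(g) = -3 + g² + 2*g (E(g) = -3 + ((g² + 1*g) + g) = -3 + ((g² + g) + g) = -3 + ((g + g²) + g) = -3 + (g² + 2*g) = -3 + g² + 2*g)
Q = -3156011844/144301 (Q = (-4 + 71*(-308)) - 1*(-139628/144301) = (-4 - 21868) + 139628/144301 = -21872 + 139628/144301 = -3156011844/144301 ≈ -21871.)
E(O(-22, 8)) - Q = (-3 + (-22)² + 2*(-22)) - 1*(-3156011844/144301) = (-3 + 484 - 44) + 3156011844/144301 = 437 + 3156011844/144301 = 3219071381/144301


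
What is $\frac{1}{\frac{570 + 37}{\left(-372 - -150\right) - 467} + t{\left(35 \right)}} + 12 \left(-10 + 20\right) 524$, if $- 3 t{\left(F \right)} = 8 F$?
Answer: $\frac{12245312013}{194741} \approx 62880.0$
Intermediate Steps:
$t{\left(F \right)} = - \frac{8 F}{3}$
$\frac{1}{\frac{570 + 37}{\left(-372 - -150\right) - 467} + t{\left(35 \right)}} + 12 \left(-10 + 20\right) 524 = \frac{1}{\frac{570 + 37}{\left(-372 - -150\right) - 467} - \frac{280}{3}} + 12 \left(-10 + 20\right) 524 = \frac{1}{\frac{607}{\left(-372 + 150\right) - 467} - \frac{280}{3}} + 12 \cdot 10 \cdot 524 = \frac{1}{\frac{607}{-222 - 467} - \frac{280}{3}} + 120 \cdot 524 = \frac{1}{\frac{607}{-689} - \frac{280}{3}} + 62880 = \frac{1}{607 \left(- \frac{1}{689}\right) - \frac{280}{3}} + 62880 = \frac{1}{- \frac{607}{689} - \frac{280}{3}} + 62880 = \frac{1}{- \frac{194741}{2067}} + 62880 = - \frac{2067}{194741} + 62880 = \frac{12245312013}{194741}$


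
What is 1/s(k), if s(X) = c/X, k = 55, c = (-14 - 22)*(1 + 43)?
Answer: -5/144 ≈ -0.034722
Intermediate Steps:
c = -1584 (c = -36*44 = -1584)
s(X) = -1584/X
1/s(k) = 1/(-1584/55) = 1/(-1584*1/55) = 1/(-144/5) = -5/144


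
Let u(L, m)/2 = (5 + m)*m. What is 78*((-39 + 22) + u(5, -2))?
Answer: -2262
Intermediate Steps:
u(L, m) = 2*m*(5 + m) (u(L, m) = 2*((5 + m)*m) = 2*(m*(5 + m)) = 2*m*(5 + m))
78*((-39 + 22) + u(5, -2)) = 78*((-39 + 22) + 2*(-2)*(5 - 2)) = 78*(-17 + 2*(-2)*3) = 78*(-17 - 12) = 78*(-29) = -2262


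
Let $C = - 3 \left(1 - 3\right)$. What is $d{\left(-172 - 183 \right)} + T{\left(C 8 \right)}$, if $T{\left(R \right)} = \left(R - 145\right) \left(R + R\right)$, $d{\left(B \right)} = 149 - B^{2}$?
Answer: $-135188$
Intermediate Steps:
$C = 6$ ($C = \left(-3\right) \left(-2\right) = 6$)
$T{\left(R \right)} = 2 R \left(-145 + R\right)$ ($T{\left(R \right)} = \left(-145 + R\right) 2 R = 2 R \left(-145 + R\right)$)
$d{\left(-172 - 183 \right)} + T{\left(C 8 \right)} = \left(149 - \left(-172 - 183\right)^{2}\right) + 2 \cdot 6 \cdot 8 \left(-145 + 6 \cdot 8\right) = \left(149 - \left(-355\right)^{2}\right) + 2 \cdot 48 \left(-145 + 48\right) = \left(149 - 126025\right) + 2 \cdot 48 \left(-97\right) = \left(149 - 126025\right) - 9312 = -125876 - 9312 = -135188$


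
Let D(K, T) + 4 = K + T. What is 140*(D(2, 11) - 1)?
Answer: 1120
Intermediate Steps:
D(K, T) = -4 + K + T (D(K, T) = -4 + (K + T) = -4 + K + T)
140*(D(2, 11) - 1) = 140*((-4 + 2 + 11) - 1) = 140*(9 - 1) = 140*8 = 1120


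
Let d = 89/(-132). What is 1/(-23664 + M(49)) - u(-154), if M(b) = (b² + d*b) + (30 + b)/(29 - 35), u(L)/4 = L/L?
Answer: -3750464/937605 ≈ -4.0000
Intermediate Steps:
u(L) = 4 (u(L) = 4*(L/L) = 4*1 = 4)
d = -89/132 (d = 89*(-1/132) = -89/132 ≈ -0.67424)
M(b) = -5 + b² - 37*b/44 (M(b) = (b² - 89*b/132) + (30 + b)/(29 - 35) = (b² - 89*b/132) + (30 + b)/(-6) = (b² - 89*b/132) + (30 + b)*(-⅙) = (b² - 89*b/132) + (-5 - b/6) = -5 + b² - 37*b/44)
1/(-23664 + M(49)) - u(-154) = 1/(-23664 + (-5 + 49² - 37/44*49)) - 1*4 = 1/(-23664 + (-5 + 2401 - 1813/44)) - 4 = 1/(-23664 + 103611/44) - 4 = 1/(-937605/44) - 4 = -44/937605 - 4 = -3750464/937605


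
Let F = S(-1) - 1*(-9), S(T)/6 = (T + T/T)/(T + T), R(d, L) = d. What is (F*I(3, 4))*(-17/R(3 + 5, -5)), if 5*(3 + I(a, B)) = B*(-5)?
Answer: 1071/8 ≈ 133.88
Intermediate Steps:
I(a, B) = -3 - B (I(a, B) = -3 + (B*(-5))/5 = -3 + (-5*B)/5 = -3 - B)
S(T) = 3*(1 + T)/T (S(T) = 6*((T + T/T)/(T + T)) = 6*((T + 1)/((2*T))) = 6*((1 + T)*(1/(2*T))) = 6*((1 + T)/(2*T)) = 3*(1 + T)/T)
F = 9 (F = (3 + 3/(-1)) - 1*(-9) = (3 + 3*(-1)) + 9 = (3 - 3) + 9 = 0 + 9 = 9)
(F*I(3, 4))*(-17/R(3 + 5, -5)) = (9*(-3 - 1*4))*(-17/(3 + 5)) = (9*(-3 - 4))*(-17/8) = (9*(-7))*(-17*1/8) = -63*(-17/8) = 1071/8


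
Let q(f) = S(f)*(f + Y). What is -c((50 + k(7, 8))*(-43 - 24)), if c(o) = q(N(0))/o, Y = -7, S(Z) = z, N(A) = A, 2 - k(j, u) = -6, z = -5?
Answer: 35/3886 ≈ 0.0090067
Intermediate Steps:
k(j, u) = 8 (k(j, u) = 2 - 1*(-6) = 2 + 6 = 8)
S(Z) = -5
q(f) = 35 - 5*f (q(f) = -5*(f - 7) = -5*(-7 + f) = 35 - 5*f)
c(o) = 35/o (c(o) = (35 - 5*0)/o = (35 + 0)/o = 35/o)
-c((50 + k(7, 8))*(-43 - 24)) = -35/((50 + 8)*(-43 - 24)) = -35/(58*(-67)) = -35/(-3886) = -35*(-1)/3886 = -1*(-35/3886) = 35/3886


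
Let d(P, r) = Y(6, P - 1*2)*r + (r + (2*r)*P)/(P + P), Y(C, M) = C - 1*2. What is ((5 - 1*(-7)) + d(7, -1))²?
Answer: 9409/196 ≈ 48.005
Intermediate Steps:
Y(C, M) = -2 + C (Y(C, M) = C - 2 = -2 + C)
d(P, r) = 4*r + (r + 2*P*r)/(2*P) (d(P, r) = (-2 + 6)*r + (r + (2*r)*P)/(P + P) = 4*r + (r + 2*P*r)/((2*P)) = 4*r + (r + 2*P*r)*(1/(2*P)) = 4*r + (r + 2*P*r)/(2*P))
((5 - 1*(-7)) + d(7, -1))² = ((5 - 1*(-7)) + (5*(-1) + (½)*(-1)/7))² = ((5 + 7) + (-5 + (½)*(-1)*(⅐)))² = (12 + (-5 - 1/14))² = (12 - 71/14)² = (97/14)² = 9409/196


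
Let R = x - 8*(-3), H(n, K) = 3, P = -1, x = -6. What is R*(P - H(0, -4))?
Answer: -72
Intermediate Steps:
R = 18 (R = -6 - 8*(-3) = -6 + 24 = 18)
R*(P - H(0, -4)) = 18*(-1 - 1*3) = 18*(-1 - 3) = 18*(-4) = -72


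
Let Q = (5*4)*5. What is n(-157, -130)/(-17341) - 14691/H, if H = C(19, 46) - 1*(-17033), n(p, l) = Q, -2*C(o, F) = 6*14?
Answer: -256455731/294640931 ≈ -0.87040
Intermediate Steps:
Q = 100 (Q = 20*5 = 100)
C(o, F) = -42 (C(o, F) = -3*14 = -½*84 = -42)
n(p, l) = 100
H = 16991 (H = -42 - 1*(-17033) = -42 + 17033 = 16991)
n(-157, -130)/(-17341) - 14691/H = 100/(-17341) - 14691/16991 = 100*(-1/17341) - 14691*1/16991 = -100/17341 - 14691/16991 = -256455731/294640931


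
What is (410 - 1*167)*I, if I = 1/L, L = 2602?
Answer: 243/2602 ≈ 0.093390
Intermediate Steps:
I = 1/2602 ≈ 0.00038432
(410 - 1*167)*I = (410 - 1*167)*(1/2602) = (410 - 167)*(1/2602) = 243*(1/2602) = 243/2602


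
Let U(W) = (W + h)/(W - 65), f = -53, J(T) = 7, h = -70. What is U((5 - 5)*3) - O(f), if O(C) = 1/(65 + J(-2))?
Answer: 995/936 ≈ 1.0630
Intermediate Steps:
O(C) = 1/72 (O(C) = 1/(65 + 7) = 1/72)
U(W) = (-70 + W)/(-65 + W) (U(W) = (W - 70)/(W - 65) = (-70 + W)/(-65 + W))
U((5 - 5)*3) - O(f) = (-70 + (5 - 5)*3)/(-65 + (5 - 5)*3) - 1*1/72 = (-70 + 0*3)/(-65 + 0*3) - 1/72 = (-70 + 0)/(-65 + 0) - 1/72 = -70/(-65) - 1/72 = -1/65*(-70) - 1/72 = 14/13 - 1/72 = 995/936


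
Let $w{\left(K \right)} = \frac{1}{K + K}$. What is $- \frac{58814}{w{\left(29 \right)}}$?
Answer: $-3411212$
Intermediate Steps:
$w{\left(K \right)} = \frac{1}{2 K}$
$- \frac{58814}{w{\left(29 \right)}} = - \frac{58814}{\frac{1}{2} \cdot \frac{1}{29}} = - 58814 \frac{1}{\frac{1}{58}} = \left(-58814\right) 58 = -3411212$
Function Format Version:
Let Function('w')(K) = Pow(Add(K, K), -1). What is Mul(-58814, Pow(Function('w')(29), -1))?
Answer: -3411212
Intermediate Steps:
Function('w')(K) = Mul(Rational(1, 2), Pow(K, -1)) (Function('w')(K) = Pow(Mul(2, K), -1) = Mul(Rational(1, 2), Pow(K, -1)))
Mul(-58814, Pow(Function('w')(29), -1)) = Mul(-58814, Pow(Mul(Rational(1, 2), Pow(29, -1)), -1)) = Mul(-58814, Pow(Mul(Rational(1, 2), Rational(1, 29)), -1)) = Mul(-58814, Pow(Rational(1, 58), -1)) = Mul(-58814, 58) = -3411212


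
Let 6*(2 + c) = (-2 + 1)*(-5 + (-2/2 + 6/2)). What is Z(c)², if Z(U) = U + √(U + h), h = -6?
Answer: (3 - I*√30)²/4 ≈ -5.25 - 8.2158*I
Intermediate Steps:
c = -3/2 (c = -2 + ((-2 + 1)*(-5 + (-2/2 + 6/2)))/6 = -2 + (-(-5 + (-2*½ + 6*(½))))/6 = -2 + (-(-5 + (-1 + 3)))/6 = -2 + (-(-5 + 2))/6 = -2 + (-1*(-3))/6 = -2 + (⅙)*3 = -2 + ½ = -3/2 ≈ -1.5000)
Z(U) = U + √(-6 + U) (Z(U) = U + √(U - 6) = U + √(-6 + U))
Z(c)² = (-3/2 + √(-6 - 3/2))² = (-3/2 + √(-15/2))² = (-3/2 + I*√30/2)²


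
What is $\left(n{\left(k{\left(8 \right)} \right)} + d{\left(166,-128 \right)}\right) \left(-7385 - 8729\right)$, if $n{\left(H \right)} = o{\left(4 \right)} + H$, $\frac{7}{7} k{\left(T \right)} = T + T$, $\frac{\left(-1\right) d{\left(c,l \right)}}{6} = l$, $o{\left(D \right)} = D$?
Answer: $-12697832$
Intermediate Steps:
$d{\left(c,l \right)} = - 6 l$
$k{\left(T \right)} = 2 T$ ($k{\left(T \right)} = T + T = 2 T$)
$n{\left(H \right)} = 4 + H$
$\left(n{\left(k{\left(8 \right)} \right)} + d{\left(166,-128 \right)}\right) \left(-7385 - 8729\right) = \left(\left(4 + 2 \cdot 8\right) - -768\right) \left(-7385 - 8729\right) = \left(\left(4 + 16\right) + 768\right) \left(-16114\right) = \left(20 + 768\right) \left(-16114\right) = 788 \left(-16114\right) = -12697832$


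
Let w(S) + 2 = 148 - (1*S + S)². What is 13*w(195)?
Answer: -1975402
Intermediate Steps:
w(S) = 146 - 4*S² (w(S) = -2 + (148 - (1*S + S)²) = -2 + (148 - (S + S)²) = -2 + (148 - (2*S)²) = -2 + (148 - 4*S²) = 146 - 4*S²)
13*w(195) = 13*(146 - 4*195²) = 13*(146 - 4*38025) = 13*(146 - 152100) = 13*(-151954) = -1975402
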